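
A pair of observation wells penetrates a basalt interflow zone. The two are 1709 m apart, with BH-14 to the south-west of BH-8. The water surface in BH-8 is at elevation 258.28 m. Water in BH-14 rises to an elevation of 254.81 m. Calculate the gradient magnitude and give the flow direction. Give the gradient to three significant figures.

i ≈ 0.00203; groundwater flows toward the south-west

Total head at BH-8: h = 258.28 m (water level in the piezometer is the total head).
Total head at BH-14: h = 254.81 m (water level in the piezometer is the total head).
Head difference: h(BH-8) − h(BH-14) = 258.28 − 254.81 = 3.47 m.
Hydraulic gradient: i = |Δh| / L = 3.47 / 1709 = 0.00203.
Flow is from higher to lower head: from BH-8 toward BH-14, i.e. toward the south-west.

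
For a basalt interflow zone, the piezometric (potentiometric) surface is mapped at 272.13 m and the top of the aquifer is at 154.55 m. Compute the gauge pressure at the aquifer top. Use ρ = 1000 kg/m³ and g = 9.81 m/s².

P ≈ 1150 kPa

Pressure head at the aquifer top: ψ = h − z = 272.13 − 154.55 = 117.58 m.
P = ρgψ = 1000 × 9.81 × 117.58 = 1153460 Pa ≈ 1150 kPa.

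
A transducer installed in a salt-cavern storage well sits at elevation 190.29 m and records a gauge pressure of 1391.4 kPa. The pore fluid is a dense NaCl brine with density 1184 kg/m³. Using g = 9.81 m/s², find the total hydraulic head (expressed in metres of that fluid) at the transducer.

h ≈ 310.08 m

ψ = P/(ρg) = 1391.4×1000 / (1184 × 9.81) = 119.79 m.
h = z + ψ = 190.29 + 119.79 = 310.08 m.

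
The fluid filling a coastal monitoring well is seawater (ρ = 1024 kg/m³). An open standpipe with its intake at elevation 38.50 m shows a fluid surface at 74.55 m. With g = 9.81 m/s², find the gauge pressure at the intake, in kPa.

Pressure head ψ = h − z = 74.55 − 38.50 = 36.05 m.
P = ρgψ = 1024 × 9.81 × 36.05 = 362138 Pa ≈ 362 kPa.

P ≈ 362 kPa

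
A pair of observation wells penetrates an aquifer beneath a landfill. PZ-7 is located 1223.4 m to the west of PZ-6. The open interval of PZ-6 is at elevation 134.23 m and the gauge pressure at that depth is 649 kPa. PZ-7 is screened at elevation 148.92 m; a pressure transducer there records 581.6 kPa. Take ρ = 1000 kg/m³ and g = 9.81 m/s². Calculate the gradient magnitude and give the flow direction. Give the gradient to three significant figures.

i ≈ 0.00639; groundwater flows toward the east

Pressure head at PZ-6: ψ = P/(ρg) = 649×1000 / (1000 × 9.81) = 66.16 m.
Total head at PZ-6: h = z + ψ = 134.23 + 66.16 = 200.39 m.
Pressure head at PZ-7: ψ = P/(ρg) = 581.6×1000 / (1000 × 9.81) = 59.29 m.
Total head at PZ-7: h = z + ψ = 148.92 + 59.29 = 208.21 m.
Head difference: h(PZ-6) − h(PZ-7) = 200.39 − 208.21 = -7.82 m.
Hydraulic gradient: i = |Δh| / L = 7.82 / 1223.4 = 0.00639.
Flow is from higher to lower head: from PZ-7 toward PZ-6, i.e. toward the east.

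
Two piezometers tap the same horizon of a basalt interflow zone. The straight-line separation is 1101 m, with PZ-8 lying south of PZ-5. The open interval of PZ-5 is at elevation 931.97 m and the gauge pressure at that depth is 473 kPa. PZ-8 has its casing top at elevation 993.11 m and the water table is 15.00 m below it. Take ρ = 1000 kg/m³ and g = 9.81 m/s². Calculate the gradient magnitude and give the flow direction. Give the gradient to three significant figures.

Pressure head at PZ-5: ψ = P/(ρg) = 473×1000 / (1000 × 9.81) = 48.22 m.
Total head at PZ-5: h = z + ψ = 931.97 + 48.22 = 980.19 m.
Total head at PZ-8: h = 993.11 − 15.00 = 978.11 m.
Head difference: h(PZ-5) − h(PZ-8) = 980.19 − 978.11 = 2.08 m.
Hydraulic gradient: i = |Δh| / L = 2.08 / 1101 = 0.00189.
Flow is from higher to lower head: from PZ-5 toward PZ-8, i.e. toward the south.

i ≈ 0.00189; groundwater flows toward the south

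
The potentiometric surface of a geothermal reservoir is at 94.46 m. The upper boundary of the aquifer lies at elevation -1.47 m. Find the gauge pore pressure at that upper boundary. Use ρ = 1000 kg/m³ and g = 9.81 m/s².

P ≈ 941 kPa

Pressure head at the aquifer top: ψ = h − z = 94.46 − (-1.47) = 95.93 m.
P = ρgψ = 1000 × 9.81 × 95.93 = 941073 Pa ≈ 941 kPa.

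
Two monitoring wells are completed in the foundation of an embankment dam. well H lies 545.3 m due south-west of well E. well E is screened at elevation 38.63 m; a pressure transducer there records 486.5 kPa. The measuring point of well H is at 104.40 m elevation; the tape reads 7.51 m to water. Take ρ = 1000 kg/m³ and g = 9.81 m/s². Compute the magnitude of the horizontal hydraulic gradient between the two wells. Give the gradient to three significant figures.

Pressure head at well E: ψ = P/(ρg) = 486.5×1000 / (1000 × 9.81) = 49.59 m.
Total head at well E: h = z + ψ = 38.63 + 49.59 = 88.22 m.
Total head at well H: h = 104.40 − 7.51 = 96.89 m.
Head difference: h(well E) − h(well H) = 88.22 − 96.89 = -8.67 m.
Hydraulic gradient: i = |Δh| / L = 8.67 / 545.3 = 0.0159.

i ≈ 0.0159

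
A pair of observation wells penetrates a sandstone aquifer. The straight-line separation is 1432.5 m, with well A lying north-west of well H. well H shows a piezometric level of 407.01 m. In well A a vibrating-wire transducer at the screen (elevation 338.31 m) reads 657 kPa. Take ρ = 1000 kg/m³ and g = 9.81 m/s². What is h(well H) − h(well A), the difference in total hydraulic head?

Total head at well H: h = 407.01 m (water level in the piezometer is the total head).
Pressure head at well A: ψ = P/(ρg) = 657×1000 / (1000 × 9.81) = 66.97 m.
Total head at well A: h = z + ψ = 338.31 + 66.97 = 405.28 m.
Head difference: h(well H) − h(well A) = 407.01 − 405.28 = 1.73 m.

Δh ≈ 1.73 m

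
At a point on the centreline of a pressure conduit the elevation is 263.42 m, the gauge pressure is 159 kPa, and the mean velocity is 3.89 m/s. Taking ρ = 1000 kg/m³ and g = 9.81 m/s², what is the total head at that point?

h ≈ 280.40 m

Pressure head ψ = P/(ρg) = 159×1000 / (1000 × 9.81) = 16.21 m.
Velocity head = v²/(2g) = 3.89² / (2 × 9.81) = 0.771 m.
h = z + ψ + v²/(2g) = 263.42 + 16.21 + 0.771 = 280.40 m.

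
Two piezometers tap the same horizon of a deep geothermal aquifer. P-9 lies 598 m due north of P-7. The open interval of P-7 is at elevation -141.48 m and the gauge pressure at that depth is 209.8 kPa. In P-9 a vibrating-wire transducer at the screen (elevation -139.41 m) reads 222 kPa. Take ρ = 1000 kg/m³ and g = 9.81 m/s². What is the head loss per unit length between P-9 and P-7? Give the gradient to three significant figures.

i ≈ 0.00554 m/m

Pressure head at P-7: ψ = P/(ρg) = 209.8×1000 / (1000 × 9.81) = 21.39 m.
Total head at P-7: h = z + ψ = -141.48 + 21.39 = -120.09 m.
Pressure head at P-9: ψ = P/(ρg) = 222×1000 / (1000 × 9.81) = 22.63 m.
Total head at P-9: h = z + ψ = -139.41 + 22.63 = -116.78 m.
Head difference: h(P-7) − h(P-9) = -120.09 − (-116.78) = -3.31 m.
Hydraulic gradient: i = |Δh| / L = 3.31 / 598 = 0.00554.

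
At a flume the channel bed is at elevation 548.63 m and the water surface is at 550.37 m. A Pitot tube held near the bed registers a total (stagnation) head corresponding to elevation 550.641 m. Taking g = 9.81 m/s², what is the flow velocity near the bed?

v ≈ 2.31 m/s

Near the bed, under hydrostatic conditions, the piezometric head (z + ψ) equals the free-surface elevation, 550.37 m.
Velocity head = total − piezometric = 550.641 − 550.37 = 0.271 m.
v = √(2g·h_v) = √(2 × 9.81 × 0.271) = 2.31 m/s.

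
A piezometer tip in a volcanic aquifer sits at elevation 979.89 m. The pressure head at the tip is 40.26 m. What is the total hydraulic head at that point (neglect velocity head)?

h = z + ψ = 979.89 + 40.26 = 1020.15 m.

h ≈ 1020.15 m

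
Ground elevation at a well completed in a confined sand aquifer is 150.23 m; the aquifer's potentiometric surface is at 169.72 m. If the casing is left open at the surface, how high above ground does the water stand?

≈ 19.49 m above ground

Water rises to the potentiometric surface, so the rise above ground = 169.72 − 150.23 = 19.49 m.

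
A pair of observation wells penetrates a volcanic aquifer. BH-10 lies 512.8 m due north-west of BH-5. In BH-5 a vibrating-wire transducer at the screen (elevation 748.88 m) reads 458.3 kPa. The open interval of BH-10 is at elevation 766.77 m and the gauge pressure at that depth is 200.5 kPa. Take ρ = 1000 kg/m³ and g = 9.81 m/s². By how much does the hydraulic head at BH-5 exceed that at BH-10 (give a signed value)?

Pressure head at BH-5: ψ = P/(ρg) = 458.3×1000 / (1000 × 9.81) = 46.72 m.
Total head at BH-5: h = z + ψ = 748.88 + 46.72 = 795.60 m.
Pressure head at BH-10: ψ = P/(ρg) = 200.5×1000 / (1000 × 9.81) = 20.44 m.
Total head at BH-10: h = z + ψ = 766.77 + 20.44 = 787.21 m.
Head difference: h(BH-5) − h(BH-10) = 795.60 − 787.21 = 8.39 m.

Δh ≈ 8.39 m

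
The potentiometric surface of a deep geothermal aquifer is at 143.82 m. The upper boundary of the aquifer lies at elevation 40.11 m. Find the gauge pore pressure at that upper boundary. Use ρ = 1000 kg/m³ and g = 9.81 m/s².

P ≈ 1020 kPa

Pressure head at the aquifer top: ψ = h − z = 143.82 − 40.11 = 103.71 m.
P = ρgψ = 1000 × 9.81 × 103.71 = 1017395 Pa ≈ 1020 kPa.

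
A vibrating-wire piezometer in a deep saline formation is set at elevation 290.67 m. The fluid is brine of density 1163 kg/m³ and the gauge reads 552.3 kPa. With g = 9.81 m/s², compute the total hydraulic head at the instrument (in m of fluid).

ψ = P/(ρg) = 552.3×1000 / (1163 × 9.81) = 48.41 m.
h = z + ψ = 290.67 + 48.41 = 339.08 m.

h ≈ 339.08 m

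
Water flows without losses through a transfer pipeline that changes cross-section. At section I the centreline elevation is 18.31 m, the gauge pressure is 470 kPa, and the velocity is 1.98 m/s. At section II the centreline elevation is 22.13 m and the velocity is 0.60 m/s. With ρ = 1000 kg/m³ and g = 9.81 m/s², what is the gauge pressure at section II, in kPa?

Pressure head at I: ψ₁ = P₁/(ρg) = 470×1000 / (1000 × 9.81) = 47.91 m.
Velocity heads: v₁²/2g = 1.98²/19.62 = 0.200 m; v₂²/2g = 0.60²/19.62 = 0.018 m.
Total head H = z₁ + ψ₁ + v₁²/2g = 18.31 + 47.91 + 0.200 = 66.42 m.
ψ₂ = H − z₂ − v₂²/2g = 66.42 − 22.13 − 0.018 = 44.27 m.
P₂ = ρgψ₂ = 1000 × 9.81 × 44.27 ≈ 434 kPa.

P₂ ≈ 434 kPa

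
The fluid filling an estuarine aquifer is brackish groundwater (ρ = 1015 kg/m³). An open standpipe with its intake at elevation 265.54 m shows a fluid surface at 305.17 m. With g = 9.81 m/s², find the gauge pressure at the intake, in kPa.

Pressure head ψ = h − z = 305.17 − 265.54 = 39.63 m.
P = ρgψ = 1015 × 9.81 × 39.63 = 394602 Pa ≈ 395 kPa.

P ≈ 395 kPa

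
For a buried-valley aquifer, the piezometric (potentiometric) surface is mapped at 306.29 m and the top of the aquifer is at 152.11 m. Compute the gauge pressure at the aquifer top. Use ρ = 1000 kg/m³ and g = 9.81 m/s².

P ≈ 1510 kPa

Pressure head at the aquifer top: ψ = h − z = 306.29 − 152.11 = 154.18 m.
P = ρgψ = 1000 × 9.81 × 154.18 = 1512506 Pa ≈ 1510 kPa.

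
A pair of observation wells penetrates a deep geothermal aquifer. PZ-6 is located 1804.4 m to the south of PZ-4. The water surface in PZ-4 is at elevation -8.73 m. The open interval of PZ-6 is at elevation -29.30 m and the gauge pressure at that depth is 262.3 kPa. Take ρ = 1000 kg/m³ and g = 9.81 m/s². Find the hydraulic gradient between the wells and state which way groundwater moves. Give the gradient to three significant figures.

i ≈ 0.00342; groundwater flows toward the north

Total head at PZ-4: h = -8.73 m (water level in the piezometer is the total head).
Pressure head at PZ-6: ψ = P/(ρg) = 262.3×1000 / (1000 × 9.81) = 26.74 m.
Total head at PZ-6: h = z + ψ = -29.30 + 26.74 = -2.56 m.
Head difference: h(PZ-4) − h(PZ-6) = -8.73 − (-2.56) = -6.17 m.
Hydraulic gradient: i = |Δh| / L = 6.17 / 1804.4 = 0.00342.
Flow is from higher to lower head: from PZ-6 toward PZ-4, i.e. toward the north.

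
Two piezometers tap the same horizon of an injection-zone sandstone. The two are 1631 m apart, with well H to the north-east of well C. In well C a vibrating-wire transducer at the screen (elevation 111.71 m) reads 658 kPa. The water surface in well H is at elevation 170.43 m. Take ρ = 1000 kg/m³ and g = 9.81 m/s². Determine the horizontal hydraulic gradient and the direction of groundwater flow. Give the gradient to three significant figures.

i ≈ 0.00512; groundwater flows toward the north-east

Pressure head at well C: ψ = P/(ρg) = 658×1000 / (1000 × 9.81) = 67.07 m.
Total head at well C: h = z + ψ = 111.71 + 67.07 = 178.78 m.
Total head at well H: h = 170.43 m (water level in the piezometer is the total head).
Head difference: h(well C) − h(well H) = 178.78 − 170.43 = 8.35 m.
Hydraulic gradient: i = |Δh| / L = 8.35 / 1631 = 0.00512.
Flow is from higher to lower head: from well C toward well H, i.e. toward the north-east.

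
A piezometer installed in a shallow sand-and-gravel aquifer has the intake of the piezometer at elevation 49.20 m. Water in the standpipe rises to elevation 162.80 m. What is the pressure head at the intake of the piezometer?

Total head h = 162.80 m (the water-surface elevation in the piezometer).
Pressure head ψ = h − z = 162.80 − 49.20 = 113.60 m.

ψ ≈ 113.60 m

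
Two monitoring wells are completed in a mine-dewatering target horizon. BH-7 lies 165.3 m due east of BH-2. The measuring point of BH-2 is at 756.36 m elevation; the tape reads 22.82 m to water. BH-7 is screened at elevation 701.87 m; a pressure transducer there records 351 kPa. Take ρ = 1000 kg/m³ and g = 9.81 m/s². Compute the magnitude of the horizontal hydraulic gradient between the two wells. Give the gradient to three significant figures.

Total head at BH-2: h = 756.36 − 22.82 = 733.54 m.
Pressure head at BH-7: ψ = P/(ρg) = 351×1000 / (1000 × 9.81) = 35.78 m.
Total head at BH-7: h = z + ψ = 701.87 + 35.78 = 737.65 m.
Head difference: h(BH-2) − h(BH-7) = 733.54 − 737.65 = -4.11 m.
Hydraulic gradient: i = |Δh| / L = 4.11 / 165.3 = 0.0249.

i ≈ 0.0249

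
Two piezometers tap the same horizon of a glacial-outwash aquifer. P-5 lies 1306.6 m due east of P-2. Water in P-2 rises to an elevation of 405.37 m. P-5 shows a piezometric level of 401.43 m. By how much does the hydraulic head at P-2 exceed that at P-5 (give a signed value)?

Δh ≈ 3.94 m

Total head at P-2: h = 405.37 m (water level in the piezometer is the total head).
Total head at P-5: h = 401.43 m (water level in the piezometer is the total head).
Head difference: h(P-2) − h(P-5) = 405.37 − 401.43 = 3.94 m.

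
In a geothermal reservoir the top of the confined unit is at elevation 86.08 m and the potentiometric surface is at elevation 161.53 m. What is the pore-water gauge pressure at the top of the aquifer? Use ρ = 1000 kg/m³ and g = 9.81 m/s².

P ≈ 740 kPa

Pressure head at the aquifer top: ψ = h − z = 161.53 − 86.08 = 75.45 m.
P = ρgψ = 1000 × 9.81 × 75.45 = 740164 Pa ≈ 740 kPa.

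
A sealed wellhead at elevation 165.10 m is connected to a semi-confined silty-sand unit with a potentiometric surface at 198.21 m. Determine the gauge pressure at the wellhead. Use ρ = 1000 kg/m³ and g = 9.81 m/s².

P ≈ 325 kPa

Head above the cap: Δh = 198.21 − 165.10 = 33.11 m.
P = ρgΔh = 1000 × 9.81 × 33.11 = 324809 Pa ≈ 325 kPa.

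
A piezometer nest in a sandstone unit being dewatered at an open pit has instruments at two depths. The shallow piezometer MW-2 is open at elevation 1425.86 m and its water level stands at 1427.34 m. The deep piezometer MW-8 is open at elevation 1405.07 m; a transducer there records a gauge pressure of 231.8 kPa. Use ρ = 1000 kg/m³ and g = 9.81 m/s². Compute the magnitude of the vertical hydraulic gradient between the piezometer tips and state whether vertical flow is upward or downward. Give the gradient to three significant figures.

Total head at MW-2: h = 1427.34 m (water level in the standpipe).
Pressure head at MW-8: ψ = P/(ρg) = 231.8×1000 / (1000 × 9.81) = 23.63 m.
Total head at MW-8: h = z + ψ = 1405.07 + 23.63 = 1428.70 m.
Δh = h(MW-2) − h(MW-8) = 1427.34 − 1428.70 = -1.36 m.
Vertical separation Δz = 1425.86 − 1405.07 = 20.79 m.
|i_v| = |Δh| / Δz = 1.36 / 20.79 = 0.0654.
Head is higher in the deep piezometer, so vertical flow is upward (discharge condition).

|i_v| ≈ 0.0654; vertical flow is upward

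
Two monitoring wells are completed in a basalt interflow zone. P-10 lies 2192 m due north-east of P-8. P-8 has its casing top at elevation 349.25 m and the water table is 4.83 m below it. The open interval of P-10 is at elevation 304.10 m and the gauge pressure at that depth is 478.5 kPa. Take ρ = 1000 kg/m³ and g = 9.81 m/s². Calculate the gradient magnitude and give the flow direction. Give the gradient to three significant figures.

Total head at P-8: h = 349.25 − 4.83 = 344.42 m.
Pressure head at P-10: ψ = P/(ρg) = 478.5×1000 / (1000 × 9.81) = 48.78 m.
Total head at P-10: h = z + ψ = 304.10 + 48.78 = 352.88 m.
Head difference: h(P-8) − h(P-10) = 344.42 − 352.88 = -8.46 m.
Hydraulic gradient: i = |Δh| / L = 8.46 / 2192 = 0.00386.
Flow is from higher to lower head: from P-10 toward P-8, i.e. toward the south-west.

i ≈ 0.00386; groundwater flows toward the south-west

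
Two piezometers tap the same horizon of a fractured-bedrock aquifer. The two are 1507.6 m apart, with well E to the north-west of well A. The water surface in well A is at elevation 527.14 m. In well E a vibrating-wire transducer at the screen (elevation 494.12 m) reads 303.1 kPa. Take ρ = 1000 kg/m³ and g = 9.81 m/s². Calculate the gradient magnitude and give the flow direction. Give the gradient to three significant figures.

Total head at well A: h = 527.14 m (water level in the piezometer is the total head).
Pressure head at well E: ψ = P/(ρg) = 303.1×1000 / (1000 × 9.81) = 30.90 m.
Total head at well E: h = z + ψ = 494.12 + 30.90 = 525.02 m.
Head difference: h(well A) − h(well E) = 527.14 − 525.02 = 2.12 m.
Hydraulic gradient: i = |Δh| / L = 2.12 / 1507.6 = 0.00141.
Flow is from higher to lower head: from well A toward well E, i.e. toward the north-west.

i ≈ 0.00141; groundwater flows toward the north-west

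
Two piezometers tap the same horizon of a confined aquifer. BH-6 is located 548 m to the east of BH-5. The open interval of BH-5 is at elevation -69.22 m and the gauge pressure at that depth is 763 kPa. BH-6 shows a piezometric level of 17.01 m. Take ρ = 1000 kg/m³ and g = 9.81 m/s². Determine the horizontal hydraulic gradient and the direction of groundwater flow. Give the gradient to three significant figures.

i ≈ 0.0154; groundwater flows toward the west

Pressure head at BH-5: ψ = P/(ρg) = 763×1000 / (1000 × 9.81) = 77.78 m.
Total head at BH-5: h = z + ψ = -69.22 + 77.78 = 8.56 m.
Total head at BH-6: h = 17.01 m (water level in the piezometer is the total head).
Head difference: h(BH-5) − h(BH-6) = 8.56 − 17.01 = -8.45 m.
Hydraulic gradient: i = |Δh| / L = 8.45 / 548 = 0.0154.
Flow is from higher to lower head: from BH-6 toward BH-5, i.e. toward the west.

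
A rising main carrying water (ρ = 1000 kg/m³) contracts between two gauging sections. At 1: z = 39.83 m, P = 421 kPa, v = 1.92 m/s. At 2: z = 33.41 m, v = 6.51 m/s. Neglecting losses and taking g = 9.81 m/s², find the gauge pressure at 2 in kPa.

P₂ ≈ 465 kPa

Pressure head at 1: ψ₁ = P₁/(ρg) = 421×1000 / (1000 × 9.81) = 42.92 m.
Velocity heads: v₁²/2g = 1.92²/19.62 = 0.188 m; v₂²/2g = 6.51²/19.62 = 2.160 m.
Total head H = z₁ + ψ₁ + v₁²/2g = 39.83 + 42.92 + 0.188 = 82.94 m.
ψ₂ = H − z₂ − v₂²/2g = 82.94 − 33.41 − 2.160 = 47.37 m.
P₂ = ρgψ₂ = 1000 × 9.81 × 47.37 ≈ 465 kPa.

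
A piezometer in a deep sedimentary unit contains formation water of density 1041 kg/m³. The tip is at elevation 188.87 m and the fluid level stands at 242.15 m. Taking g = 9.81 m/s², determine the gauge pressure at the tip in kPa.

Pressure head ψ = h − z = 242.15 − 188.87 = 53.28 m.
P = ρgψ = 1041 × 9.81 × 53.28 = 544107 Pa ≈ 544 kPa.

P ≈ 544 kPa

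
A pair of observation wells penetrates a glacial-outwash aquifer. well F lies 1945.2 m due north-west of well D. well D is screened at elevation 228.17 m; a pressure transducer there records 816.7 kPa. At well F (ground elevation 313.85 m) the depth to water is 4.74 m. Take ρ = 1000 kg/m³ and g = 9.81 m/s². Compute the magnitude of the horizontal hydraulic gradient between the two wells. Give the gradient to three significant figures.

Pressure head at well D: ψ = P/(ρg) = 816.7×1000 / (1000 × 9.81) = 83.25 m.
Total head at well D: h = z + ψ = 228.17 + 83.25 = 311.42 m.
Total head at well F: h = 313.85 − 4.74 = 309.11 m.
Head difference: h(well D) − h(well F) = 311.42 − 309.11 = 2.31 m.
Hydraulic gradient: i = |Δh| / L = 2.31 / 1945.2 = 0.00119.

i ≈ 0.00119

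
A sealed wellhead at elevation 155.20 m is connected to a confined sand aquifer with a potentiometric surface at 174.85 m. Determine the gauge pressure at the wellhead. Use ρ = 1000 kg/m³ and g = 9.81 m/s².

Head above the cap: Δh = 174.85 − 155.20 = 19.65 m.
P = ρgΔh = 1000 × 9.81 × 19.65 = 192766 Pa ≈ 193 kPa.

P ≈ 193 kPa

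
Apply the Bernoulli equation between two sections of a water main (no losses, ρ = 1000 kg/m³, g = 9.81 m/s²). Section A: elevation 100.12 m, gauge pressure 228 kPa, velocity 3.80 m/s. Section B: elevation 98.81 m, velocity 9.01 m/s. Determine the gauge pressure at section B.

P₂ ≈ 207 kPa

Pressure head at A: ψ₁ = P₁/(ρg) = 228×1000 / (1000 × 9.81) = 23.24 m.
Velocity heads: v₁²/2g = 3.80²/19.62 = 0.736 m; v₂²/2g = 9.01²/19.62 = 4.138 m.
Total head H = z₁ + ψ₁ + v₁²/2g = 100.12 + 23.24 + 0.736 = 124.10 m.
ψ₂ = H − z₂ − v₂²/2g = 124.10 − 98.81 − 4.138 = 21.15 m.
P₂ = ρgψ₂ = 1000 × 9.81 × 21.15 ≈ 207 kPa.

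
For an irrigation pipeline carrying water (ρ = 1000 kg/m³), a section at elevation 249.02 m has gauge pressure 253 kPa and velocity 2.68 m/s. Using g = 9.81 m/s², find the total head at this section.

h ≈ 275.18 m

Pressure head ψ = P/(ρg) = 253×1000 / (1000 × 9.81) = 25.79 m.
Velocity head = v²/(2g) = 2.68² / (2 × 9.81) = 0.366 m.
h = z + ψ + v²/(2g) = 249.02 + 25.79 + 0.366 = 275.18 m.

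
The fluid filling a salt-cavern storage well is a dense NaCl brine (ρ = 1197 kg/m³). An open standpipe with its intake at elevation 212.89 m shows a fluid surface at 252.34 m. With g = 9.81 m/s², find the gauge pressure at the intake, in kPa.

Pressure head ψ = h − z = 252.34 − 212.89 = 39.45 m.
P = ρgψ = 1197 × 9.81 × 39.45 = 463244 Pa ≈ 463 kPa.

P ≈ 463 kPa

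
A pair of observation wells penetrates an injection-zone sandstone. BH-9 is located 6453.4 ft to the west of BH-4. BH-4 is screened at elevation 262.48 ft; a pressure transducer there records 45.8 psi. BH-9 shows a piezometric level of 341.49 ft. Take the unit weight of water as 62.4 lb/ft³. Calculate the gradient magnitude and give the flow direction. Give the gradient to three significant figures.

i ≈ 0.00413; groundwater flows toward the west

Pressure head at BH-4: ψ = 144·P/γ = 144 × 45.8 / 62.4 = 105.69 ft.
Total head at BH-4: h = z + ψ = 262.48 + 105.69 = 368.17 ft.
Total head at BH-9: h = 341.49 ft (water level in the piezometer is the total head).
Head difference: h(BH-4) − h(BH-9) = 368.17 − 341.49 = 26.68 ft.
Hydraulic gradient: i = |Δh| / L = 26.68 / 6453.4 = 0.00413.
Flow is from higher to lower head: from BH-4 toward BH-9, i.e. toward the west.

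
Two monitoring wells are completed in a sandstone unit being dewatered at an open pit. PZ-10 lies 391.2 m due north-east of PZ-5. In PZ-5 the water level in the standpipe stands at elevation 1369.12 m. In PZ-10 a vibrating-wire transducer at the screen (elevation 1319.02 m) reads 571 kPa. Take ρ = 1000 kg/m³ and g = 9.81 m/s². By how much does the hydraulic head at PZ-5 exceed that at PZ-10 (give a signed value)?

Δh ≈ -8.11 m

Total head at PZ-5: h = 1369.12 m (water level in the piezometer is the total head).
Pressure head at PZ-10: ψ = P/(ρg) = 571×1000 / (1000 × 9.81) = 58.21 m.
Total head at PZ-10: h = z + ψ = 1319.02 + 58.21 = 1377.23 m.
Head difference: h(PZ-5) − h(PZ-10) = 1369.12 − 1377.23 = -8.11 m.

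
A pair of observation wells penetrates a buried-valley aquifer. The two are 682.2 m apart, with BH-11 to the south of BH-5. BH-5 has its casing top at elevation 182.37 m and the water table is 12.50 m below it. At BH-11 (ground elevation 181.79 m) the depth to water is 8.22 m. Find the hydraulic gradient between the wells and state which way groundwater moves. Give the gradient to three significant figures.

Total head at BH-5: h = 182.37 − 12.50 = 169.87 m.
Total head at BH-11: h = 181.79 − 8.22 = 173.57 m.
Head difference: h(BH-5) − h(BH-11) = 169.87 − 173.57 = -3.70 m.
Hydraulic gradient: i = |Δh| / L = 3.70 / 682.2 = 0.00542.
Flow is from higher to lower head: from BH-11 toward BH-5, i.e. toward the north.

i ≈ 0.00542; groundwater flows toward the north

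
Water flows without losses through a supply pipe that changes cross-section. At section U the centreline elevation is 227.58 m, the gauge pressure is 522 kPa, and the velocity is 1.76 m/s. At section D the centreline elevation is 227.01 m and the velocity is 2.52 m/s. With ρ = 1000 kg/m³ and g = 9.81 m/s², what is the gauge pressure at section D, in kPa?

P₂ ≈ 526 kPa

Pressure head at U: ψ₁ = P₁/(ρg) = 522×1000 / (1000 × 9.81) = 53.21 m.
Velocity heads: v₁²/2g = 1.76²/19.62 = 0.158 m; v₂²/2g = 2.52²/19.62 = 0.324 m.
Total head H = z₁ + ψ₁ + v₁²/2g = 227.58 + 53.21 + 0.158 = 280.95 m.
ψ₂ = H − z₂ − v₂²/2g = 280.95 − 227.01 − 0.324 = 53.62 m.
P₂ = ρgψ₂ = 1000 × 9.81 × 53.62 ≈ 526 kPa.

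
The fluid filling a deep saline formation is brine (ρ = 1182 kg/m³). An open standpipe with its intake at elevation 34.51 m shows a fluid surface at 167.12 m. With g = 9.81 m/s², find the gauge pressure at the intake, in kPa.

Pressure head ψ = h − z = 167.12 − 34.51 = 132.61 m.
P = ρgψ = 1182 × 9.81 × 132.61 = 1537669 Pa ≈ 1540 kPa.

P ≈ 1540 kPa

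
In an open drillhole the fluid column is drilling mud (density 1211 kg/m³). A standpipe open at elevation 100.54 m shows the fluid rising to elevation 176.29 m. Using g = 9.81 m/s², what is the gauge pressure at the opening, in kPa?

P ≈ 900 kPa

Pressure head ψ = h − z = 176.29 − 100.54 = 75.75 m.
P = ρgψ = 1211 × 9.81 × 75.75 = 899903 Pa ≈ 900 kPa.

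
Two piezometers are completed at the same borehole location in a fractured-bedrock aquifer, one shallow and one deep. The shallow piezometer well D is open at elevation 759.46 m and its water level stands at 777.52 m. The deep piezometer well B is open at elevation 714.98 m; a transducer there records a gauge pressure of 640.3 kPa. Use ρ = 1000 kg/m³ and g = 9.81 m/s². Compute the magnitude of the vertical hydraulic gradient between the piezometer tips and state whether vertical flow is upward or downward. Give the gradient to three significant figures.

Total head at well D: h = 777.52 m (water level in the standpipe).
Pressure head at well B: ψ = P/(ρg) = 640.3×1000 / (1000 × 9.81) = 65.27 m.
Total head at well B: h = z + ψ = 714.98 + 65.27 = 780.25 m.
Δh = h(well D) − h(well B) = 777.52 − 780.25 = -2.73 m.
Vertical separation Δz = 759.46 − 714.98 = 44.48 m.
|i_v| = |Δh| / Δz = 2.73 / 44.48 = 0.0614.
Head is higher in the deep piezometer, so vertical flow is upward (discharge condition).

|i_v| ≈ 0.0614; vertical flow is upward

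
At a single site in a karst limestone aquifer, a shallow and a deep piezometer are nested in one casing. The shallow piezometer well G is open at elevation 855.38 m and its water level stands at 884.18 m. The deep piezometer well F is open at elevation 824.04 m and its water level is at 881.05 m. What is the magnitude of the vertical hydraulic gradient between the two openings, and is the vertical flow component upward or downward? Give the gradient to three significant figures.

|i_v| ≈ 0.0999; vertical flow is downward

Total head at well G: h = 884.18 m (water level in the standpipe).
Total head at well F: h = 881.05 m.
Δh = h(well G) − h(well F) = 884.18 − 881.05 = 3.13 m.
Vertical separation Δz = 855.38 − 824.04 = 31.34 m.
|i_v| = |Δh| / Δz = 3.13 / 31.34 = 0.0999.
Head is higher in the shallow piezometer, so vertical flow is downward (recharge condition).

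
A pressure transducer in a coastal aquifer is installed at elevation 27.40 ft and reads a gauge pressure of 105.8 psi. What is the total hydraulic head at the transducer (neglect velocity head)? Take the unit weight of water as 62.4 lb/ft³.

ψ = 144·P/γ = 144 × 105.8 / 62.4 = 244.15 ft.
h = z + ψ = 27.40 + 244.15 = 271.55 ft.

h ≈ 271.55 ft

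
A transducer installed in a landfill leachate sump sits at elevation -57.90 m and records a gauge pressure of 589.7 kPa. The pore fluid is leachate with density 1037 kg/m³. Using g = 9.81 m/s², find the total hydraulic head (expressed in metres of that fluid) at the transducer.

ψ = P/(ρg) = 589.7×1000 / (1037 × 9.81) = 57.97 m.
h = z + ψ = -57.90 + 57.97 = 0.07 m.

h ≈ 0.07 m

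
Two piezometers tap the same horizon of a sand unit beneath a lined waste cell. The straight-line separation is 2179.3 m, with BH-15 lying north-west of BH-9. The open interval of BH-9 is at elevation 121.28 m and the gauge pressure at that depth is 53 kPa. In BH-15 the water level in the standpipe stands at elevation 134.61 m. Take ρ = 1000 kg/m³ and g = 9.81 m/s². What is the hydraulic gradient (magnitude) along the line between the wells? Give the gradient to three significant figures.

i ≈ 0.00364

Pressure head at BH-9: ψ = P/(ρg) = 53×1000 / (1000 × 9.81) = 5.40 m.
Total head at BH-9: h = z + ψ = 121.28 + 5.40 = 126.68 m.
Total head at BH-15: h = 134.61 m (water level in the piezometer is the total head).
Head difference: h(BH-9) − h(BH-15) = 126.68 − 134.61 = -7.93 m.
Hydraulic gradient: i = |Δh| / L = 7.93 / 2179.3 = 0.00364.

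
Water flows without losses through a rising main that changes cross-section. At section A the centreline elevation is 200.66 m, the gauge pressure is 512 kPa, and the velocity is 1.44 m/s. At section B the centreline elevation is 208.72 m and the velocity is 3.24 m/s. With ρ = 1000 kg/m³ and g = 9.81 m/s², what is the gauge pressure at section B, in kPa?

P₂ ≈ 429 kPa

Pressure head at A: ψ₁ = P₁/(ρg) = 512×1000 / (1000 × 9.81) = 52.19 m.
Velocity heads: v₁²/2g = 1.44²/19.62 = 0.106 m; v₂²/2g = 3.24²/19.62 = 0.535 m.
Total head H = z₁ + ψ₁ + v₁²/2g = 200.66 + 52.19 + 0.106 = 252.96 m.
ψ₂ = H − z₂ − v₂²/2g = 252.96 − 208.72 − 0.535 = 43.71 m.
P₂ = ρgψ₂ = 1000 × 9.81 × 43.71 ≈ 429 kPa.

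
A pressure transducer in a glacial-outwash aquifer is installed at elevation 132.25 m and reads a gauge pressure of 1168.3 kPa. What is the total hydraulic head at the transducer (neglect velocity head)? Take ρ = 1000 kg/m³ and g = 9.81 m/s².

ψ = P/(ρg) = 1168.3×1000 / (1000 × 9.81) = 119.09 m.
h = z + ψ = 132.25 + 119.09 = 251.34 m.

h ≈ 251.34 m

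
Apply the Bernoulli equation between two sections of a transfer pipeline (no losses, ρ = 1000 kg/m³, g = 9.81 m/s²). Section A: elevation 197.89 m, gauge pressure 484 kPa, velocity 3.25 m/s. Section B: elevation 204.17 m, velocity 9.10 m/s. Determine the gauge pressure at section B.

Pressure head at A: ψ₁ = P₁/(ρg) = 484×1000 / (1000 × 9.81) = 49.34 m.
Velocity heads: v₁²/2g = 3.25²/19.62 = 0.538 m; v₂²/2g = 9.10²/19.62 = 4.221 m.
Total head H = z₁ + ψ₁ + v₁²/2g = 197.89 + 49.34 + 0.538 = 247.77 m.
ψ₂ = H − z₂ − v₂²/2g = 247.77 − 204.17 − 4.221 = 39.38 m.
P₂ = ρgψ₂ = 1000 × 9.81 × 39.38 ≈ 386 kPa.

P₂ ≈ 386 kPa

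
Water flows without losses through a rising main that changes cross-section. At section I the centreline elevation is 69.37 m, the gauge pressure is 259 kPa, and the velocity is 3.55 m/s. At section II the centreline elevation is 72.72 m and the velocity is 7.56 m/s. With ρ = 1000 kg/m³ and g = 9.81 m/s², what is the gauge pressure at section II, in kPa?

P₂ ≈ 204 kPa

Pressure head at I: ψ₁ = P₁/(ρg) = 259×1000 / (1000 × 9.81) = 26.40 m.
Velocity heads: v₁²/2g = 3.55²/19.62 = 0.642 m; v₂²/2g = 7.56²/19.62 = 2.913 m.
Total head H = z₁ + ψ₁ + v₁²/2g = 69.37 + 26.40 + 0.642 = 96.41 m.
ψ₂ = H − z₂ − v₂²/2g = 96.41 − 72.72 − 2.913 = 20.78 m.
P₂ = ρgψ₂ = 1000 × 9.81 × 20.78 ≈ 204 kPa.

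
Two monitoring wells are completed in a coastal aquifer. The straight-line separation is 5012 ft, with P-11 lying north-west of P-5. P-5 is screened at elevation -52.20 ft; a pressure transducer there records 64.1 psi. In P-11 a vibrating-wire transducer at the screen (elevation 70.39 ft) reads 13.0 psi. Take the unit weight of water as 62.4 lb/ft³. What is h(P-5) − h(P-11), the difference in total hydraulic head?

Pressure head at P-5: ψ = 144·P/γ = 144 × 64.1 / 62.4 = 147.92 ft.
Total head at P-5: h = z + ψ = -52.20 + 147.92 = 95.72 ft.
Pressure head at P-11: ψ = 144·P/γ = 144 × 13.0 / 62.4 = 30.00 ft.
Total head at P-11: h = z + ψ = 70.39 + 30.00 = 100.39 ft.
Head difference: h(P-5) − h(P-11) = 95.72 − 100.39 = -4.67 ft.

Δh ≈ -4.67 ft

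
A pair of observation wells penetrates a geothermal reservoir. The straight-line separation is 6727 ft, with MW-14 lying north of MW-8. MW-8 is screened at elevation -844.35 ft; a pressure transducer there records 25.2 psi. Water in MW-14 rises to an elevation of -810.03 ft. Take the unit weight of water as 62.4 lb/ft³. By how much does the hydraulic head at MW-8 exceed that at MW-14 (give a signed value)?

Δh ≈ 23.83 ft

Pressure head at MW-8: ψ = 144·P/γ = 144 × 25.2 / 62.4 = 58.15 ft.
Total head at MW-8: h = z + ψ = -844.35 + 58.15 = -786.20 ft.
Total head at MW-14: h = -810.03 ft (water level in the piezometer is the total head).
Head difference: h(MW-8) − h(MW-14) = -786.20 − (-810.03) = 23.83 ft.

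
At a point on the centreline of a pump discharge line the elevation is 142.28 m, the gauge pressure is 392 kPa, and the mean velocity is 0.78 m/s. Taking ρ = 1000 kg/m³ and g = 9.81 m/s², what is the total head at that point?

Pressure head ψ = P/(ρg) = 392×1000 / (1000 × 9.81) = 39.96 m.
Velocity head = v²/(2g) = 0.78² / (2 × 9.81) = 0.031 m.
h = z + ψ + v²/(2g) = 142.28 + 39.96 + 0.031 = 182.27 m.

h ≈ 182.27 m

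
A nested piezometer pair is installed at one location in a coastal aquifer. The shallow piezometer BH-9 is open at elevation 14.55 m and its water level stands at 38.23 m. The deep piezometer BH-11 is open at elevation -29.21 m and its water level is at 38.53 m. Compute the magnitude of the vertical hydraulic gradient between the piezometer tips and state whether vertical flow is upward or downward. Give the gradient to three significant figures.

Total head at BH-9: h = 38.23 m (water level in the standpipe).
Total head at BH-11: h = 38.53 m.
Δh = h(BH-9) − h(BH-11) = 38.23 − 38.53 = -0.30 m.
Vertical separation Δz = 14.55 − (-29.21) = 43.76 m.
|i_v| = |Δh| / Δz = 0.30 / 43.76 = 0.00686.
Head is higher in the deep piezometer, so vertical flow is upward (discharge condition).

|i_v| ≈ 0.00686; vertical flow is upward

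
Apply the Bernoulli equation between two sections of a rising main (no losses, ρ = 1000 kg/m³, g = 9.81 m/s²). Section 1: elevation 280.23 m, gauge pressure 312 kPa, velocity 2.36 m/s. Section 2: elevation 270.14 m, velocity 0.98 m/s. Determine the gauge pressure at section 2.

Pressure head at 1: ψ₁ = P₁/(ρg) = 312×1000 / (1000 × 9.81) = 31.80 m.
Velocity heads: v₁²/2g = 2.36²/19.62 = 0.284 m; v₂²/2g = 0.98²/19.62 = 0.049 m.
Total head H = z₁ + ψ₁ + v₁²/2g = 280.23 + 31.80 + 0.284 = 312.31 m.
ψ₂ = H − z₂ − v₂²/2g = 312.31 − 270.14 − 0.049 = 42.12 m.
P₂ = ρgψ₂ = 1000 × 9.81 × 42.12 ≈ 413 kPa.

P₂ ≈ 413 kPa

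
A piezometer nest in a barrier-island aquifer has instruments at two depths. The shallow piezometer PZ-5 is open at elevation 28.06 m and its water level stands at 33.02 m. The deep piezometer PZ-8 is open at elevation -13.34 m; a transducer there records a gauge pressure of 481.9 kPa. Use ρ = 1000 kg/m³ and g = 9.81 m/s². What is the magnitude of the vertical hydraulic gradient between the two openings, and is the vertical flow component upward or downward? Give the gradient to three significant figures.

Total head at PZ-5: h = 33.02 m (water level in the standpipe).
Pressure head at PZ-8: ψ = P/(ρg) = 481.9×1000 / (1000 × 9.81) = 49.12 m.
Total head at PZ-8: h = z + ψ = -13.34 + 49.12 = 35.78 m.
Δh = h(PZ-5) − h(PZ-8) = 33.02 − 35.78 = -2.76 m.
Vertical separation Δz = 28.06 − (-13.34) = 41.40 m.
|i_v| = |Δh| / Δz = 2.76 / 41.40 = 0.0667.
Head is higher in the deep piezometer, so vertical flow is upward (discharge condition).

|i_v| ≈ 0.0667; vertical flow is upward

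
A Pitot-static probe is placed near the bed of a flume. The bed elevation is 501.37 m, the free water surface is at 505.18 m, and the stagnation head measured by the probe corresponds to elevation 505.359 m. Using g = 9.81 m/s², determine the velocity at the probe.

Near the bed, under hydrostatic conditions, the piezometric head (z + ψ) equals the free-surface elevation, 505.18 m.
Velocity head = total − piezometric = 505.359 − 505.18 = 0.179 m.
v = √(2g·h_v) = √(2 × 9.81 × 0.179) = 1.87 m/s.

v ≈ 1.87 m/s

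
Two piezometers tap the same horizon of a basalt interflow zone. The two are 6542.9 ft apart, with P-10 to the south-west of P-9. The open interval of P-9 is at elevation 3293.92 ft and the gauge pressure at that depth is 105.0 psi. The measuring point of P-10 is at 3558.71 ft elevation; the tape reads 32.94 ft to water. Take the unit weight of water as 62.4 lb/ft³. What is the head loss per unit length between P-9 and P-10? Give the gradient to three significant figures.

Pressure head at P-9: ψ = 144·P/γ = 144 × 105.0 / 62.4 = 242.31 ft.
Total head at P-9: h = z + ψ = 3293.92 + 242.31 = 3536.23 ft.
Total head at P-10: h = 3558.71 − 32.94 = 3525.77 ft.
Head difference: h(P-9) − h(P-10) = 3536.23 − 3525.77 = 10.46 ft.
Hydraulic gradient: i = |Δh| / L = 10.46 / 6542.9 = 0.00160.

i ≈ 0.00160 ft/ft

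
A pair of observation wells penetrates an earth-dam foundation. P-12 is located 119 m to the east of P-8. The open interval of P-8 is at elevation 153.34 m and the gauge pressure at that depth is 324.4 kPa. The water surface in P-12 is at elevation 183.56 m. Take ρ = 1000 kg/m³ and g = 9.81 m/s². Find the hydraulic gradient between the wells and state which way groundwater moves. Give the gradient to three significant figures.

i ≈ 0.0239; groundwater flows toward the east

Pressure head at P-8: ψ = P/(ρg) = 324.4×1000 / (1000 × 9.81) = 33.07 m.
Total head at P-8: h = z + ψ = 153.34 + 33.07 = 186.41 m.
Total head at P-12: h = 183.56 m (water level in the piezometer is the total head).
Head difference: h(P-8) − h(P-12) = 186.41 − 183.56 = 2.85 m.
Hydraulic gradient: i = |Δh| / L = 2.85 / 119 = 0.0239.
Flow is from higher to lower head: from P-8 toward P-12, i.e. toward the east.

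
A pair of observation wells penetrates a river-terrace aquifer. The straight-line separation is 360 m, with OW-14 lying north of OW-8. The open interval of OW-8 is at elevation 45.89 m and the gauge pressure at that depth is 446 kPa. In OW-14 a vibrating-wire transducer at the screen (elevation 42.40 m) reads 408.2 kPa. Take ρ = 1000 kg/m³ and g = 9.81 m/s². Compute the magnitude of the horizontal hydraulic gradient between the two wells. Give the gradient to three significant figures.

i ≈ 0.0204

Pressure head at OW-8: ψ = P/(ρg) = 446×1000 / (1000 × 9.81) = 45.46 m.
Total head at OW-8: h = z + ψ = 45.89 + 45.46 = 91.35 m.
Pressure head at OW-14: ψ = P/(ρg) = 408.2×1000 / (1000 × 9.81) = 41.61 m.
Total head at OW-14: h = z + ψ = 42.40 + 41.61 = 84.01 m.
Head difference: h(OW-8) − h(OW-14) = 91.35 − 84.01 = 7.34 m.
Hydraulic gradient: i = |Δh| / L = 7.34 / 360 = 0.0204.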